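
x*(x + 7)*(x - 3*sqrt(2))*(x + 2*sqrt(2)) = x^4 - sqrt(2)*x^3 + 7*x^3 - 12*x^2 - 7*sqrt(2)*x^2 - 84*x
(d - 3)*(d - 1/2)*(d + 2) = d^3 - 3*d^2/2 - 11*d/2 + 3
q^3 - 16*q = q*(q - 4)*(q + 4)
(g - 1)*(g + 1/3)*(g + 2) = g^3 + 4*g^2/3 - 5*g/3 - 2/3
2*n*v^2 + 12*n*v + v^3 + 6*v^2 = v*(2*n + v)*(v + 6)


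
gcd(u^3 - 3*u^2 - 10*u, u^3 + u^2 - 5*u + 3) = 1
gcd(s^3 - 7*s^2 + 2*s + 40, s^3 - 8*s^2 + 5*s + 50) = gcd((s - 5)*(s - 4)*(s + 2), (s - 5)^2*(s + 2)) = s^2 - 3*s - 10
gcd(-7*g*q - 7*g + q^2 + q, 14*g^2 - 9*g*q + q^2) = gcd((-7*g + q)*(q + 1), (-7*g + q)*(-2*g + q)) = -7*g + q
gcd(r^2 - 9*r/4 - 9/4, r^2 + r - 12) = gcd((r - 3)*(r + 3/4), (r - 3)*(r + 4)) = r - 3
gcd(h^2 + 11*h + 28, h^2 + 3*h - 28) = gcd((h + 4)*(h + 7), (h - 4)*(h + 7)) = h + 7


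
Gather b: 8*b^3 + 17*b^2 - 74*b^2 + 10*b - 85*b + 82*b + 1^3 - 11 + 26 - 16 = 8*b^3 - 57*b^2 + 7*b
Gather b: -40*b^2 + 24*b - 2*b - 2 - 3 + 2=-40*b^2 + 22*b - 3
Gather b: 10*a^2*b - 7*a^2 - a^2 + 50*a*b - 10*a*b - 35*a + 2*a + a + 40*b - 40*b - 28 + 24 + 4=-8*a^2 - 32*a + b*(10*a^2 + 40*a)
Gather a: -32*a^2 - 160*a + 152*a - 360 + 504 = -32*a^2 - 8*a + 144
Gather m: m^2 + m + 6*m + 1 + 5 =m^2 + 7*m + 6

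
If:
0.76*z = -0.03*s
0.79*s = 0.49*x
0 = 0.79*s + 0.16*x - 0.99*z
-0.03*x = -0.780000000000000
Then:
No Solution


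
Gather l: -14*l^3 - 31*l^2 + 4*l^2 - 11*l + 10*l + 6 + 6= -14*l^3 - 27*l^2 - l + 12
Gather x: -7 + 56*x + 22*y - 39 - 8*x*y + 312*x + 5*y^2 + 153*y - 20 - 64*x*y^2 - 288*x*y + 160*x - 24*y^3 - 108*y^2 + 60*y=x*(-64*y^2 - 296*y + 528) - 24*y^3 - 103*y^2 + 235*y - 66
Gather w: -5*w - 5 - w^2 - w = -w^2 - 6*w - 5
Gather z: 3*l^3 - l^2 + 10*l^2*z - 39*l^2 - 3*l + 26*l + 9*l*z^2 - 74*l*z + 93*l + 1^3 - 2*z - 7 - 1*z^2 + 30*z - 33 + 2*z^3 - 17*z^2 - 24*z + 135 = 3*l^3 - 40*l^2 + 116*l + 2*z^3 + z^2*(9*l - 18) + z*(10*l^2 - 74*l + 4) + 96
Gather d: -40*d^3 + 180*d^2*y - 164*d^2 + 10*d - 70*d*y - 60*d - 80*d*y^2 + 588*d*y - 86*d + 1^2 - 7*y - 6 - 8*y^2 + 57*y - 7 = -40*d^3 + d^2*(180*y - 164) + d*(-80*y^2 + 518*y - 136) - 8*y^2 + 50*y - 12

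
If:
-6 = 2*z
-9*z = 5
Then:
No Solution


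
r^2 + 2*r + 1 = (r + 1)^2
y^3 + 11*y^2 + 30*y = y*(y + 5)*(y + 6)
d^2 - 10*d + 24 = (d - 6)*(d - 4)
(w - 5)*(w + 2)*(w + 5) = w^3 + 2*w^2 - 25*w - 50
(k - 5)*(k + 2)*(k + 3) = k^3 - 19*k - 30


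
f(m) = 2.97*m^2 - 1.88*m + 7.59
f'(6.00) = 33.76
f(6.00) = 103.23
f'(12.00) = 69.40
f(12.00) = 412.71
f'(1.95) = 9.70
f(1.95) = 15.22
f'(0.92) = 3.58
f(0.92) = 8.37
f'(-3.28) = -21.36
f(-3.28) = 45.71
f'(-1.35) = -9.90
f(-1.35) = 15.54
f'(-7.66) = -47.38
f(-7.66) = 196.26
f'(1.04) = 4.30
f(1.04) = 8.85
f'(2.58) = 13.45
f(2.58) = 22.51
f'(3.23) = 17.31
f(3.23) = 32.50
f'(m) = 5.94*m - 1.88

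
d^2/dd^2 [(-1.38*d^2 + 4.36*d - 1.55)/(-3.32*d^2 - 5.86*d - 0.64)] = (-149.81168*d^3 + 84.9149760000001*d^2 + 236.518128*d + 133.699864)/(36.594368*d^6 + 193.773792*d^5 + 363.185424*d^4 + 275.938024*d^3 + 70.011648*d^2 + 7.200768*d + 0.262144)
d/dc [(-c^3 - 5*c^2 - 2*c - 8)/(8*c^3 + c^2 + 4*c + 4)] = 3*(13*c^4 + 8*c^3 + 54*c^2 - 8*c + 8)/(64*c^6 + 16*c^5 + 65*c^4 + 72*c^3 + 24*c^2 + 32*c + 16)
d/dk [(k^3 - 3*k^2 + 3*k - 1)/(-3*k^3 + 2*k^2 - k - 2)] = (-7*k^4 + 16*k^3 - 18*k^2 + 16*k - 7)/(9*k^6 - 12*k^5 + 10*k^4 + 8*k^3 - 7*k^2 + 4*k + 4)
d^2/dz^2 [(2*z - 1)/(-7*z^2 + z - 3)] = 2*(-(2*z - 1)*(14*z - 1)^2 + 3*(14*z - 3)*(7*z^2 - z + 3))/(7*z^2 - z + 3)^3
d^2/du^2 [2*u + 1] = 0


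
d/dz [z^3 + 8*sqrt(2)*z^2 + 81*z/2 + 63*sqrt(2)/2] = 3*z^2 + 16*sqrt(2)*z + 81/2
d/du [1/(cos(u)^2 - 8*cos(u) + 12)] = 2*(cos(u) - 4)*sin(u)/(cos(u)^2 - 8*cos(u) + 12)^2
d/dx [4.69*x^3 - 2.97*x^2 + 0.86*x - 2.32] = 14.07*x^2 - 5.94*x + 0.86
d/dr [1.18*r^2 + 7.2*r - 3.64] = 2.36*r + 7.2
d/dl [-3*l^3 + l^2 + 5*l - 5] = -9*l^2 + 2*l + 5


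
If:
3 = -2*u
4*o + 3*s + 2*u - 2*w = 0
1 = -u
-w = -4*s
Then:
No Solution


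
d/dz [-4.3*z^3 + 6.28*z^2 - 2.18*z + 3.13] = -12.9*z^2 + 12.56*z - 2.18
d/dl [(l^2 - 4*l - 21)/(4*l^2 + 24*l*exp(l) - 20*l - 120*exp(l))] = (2*(l - 2)*(l^2 + 6*l*exp(l) - 5*l - 30*exp(l)) + (-l^2 + 4*l + 21)*(6*l*exp(l) + 2*l - 24*exp(l) - 5))/(4*(l^2 + 6*l*exp(l) - 5*l - 30*exp(l))^2)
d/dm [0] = 0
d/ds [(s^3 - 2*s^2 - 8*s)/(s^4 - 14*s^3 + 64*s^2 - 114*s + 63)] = (-s^5 + s^4 + 63*s^3 - 263*s^2 + 140*s + 168)/(s^7 - 25*s^6 + 249*s^5 - 1273*s^4 + 3595*s^3 - 5571*s^2 + 4347*s - 1323)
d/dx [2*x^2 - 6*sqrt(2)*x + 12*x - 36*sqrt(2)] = 4*x - 6*sqrt(2) + 12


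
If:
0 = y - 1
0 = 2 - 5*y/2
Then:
No Solution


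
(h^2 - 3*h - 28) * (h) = h^3 - 3*h^2 - 28*h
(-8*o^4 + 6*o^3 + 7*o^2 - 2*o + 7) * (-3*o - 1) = 24*o^5 - 10*o^4 - 27*o^3 - o^2 - 19*o - 7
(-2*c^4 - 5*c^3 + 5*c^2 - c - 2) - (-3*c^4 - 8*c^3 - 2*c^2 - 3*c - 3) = c^4 + 3*c^3 + 7*c^2 + 2*c + 1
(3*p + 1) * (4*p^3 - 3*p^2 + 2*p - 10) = 12*p^4 - 5*p^3 + 3*p^2 - 28*p - 10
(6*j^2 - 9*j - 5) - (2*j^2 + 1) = 4*j^2 - 9*j - 6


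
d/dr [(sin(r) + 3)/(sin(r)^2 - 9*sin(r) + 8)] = (-6*sin(r) + cos(r)^2 + 34)*cos(r)/(sin(r)^2 - 9*sin(r) + 8)^2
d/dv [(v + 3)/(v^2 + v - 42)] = (v^2 + v - (v + 3)*(2*v + 1) - 42)/(v^2 + v - 42)^2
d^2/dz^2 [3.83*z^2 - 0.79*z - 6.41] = 7.66000000000000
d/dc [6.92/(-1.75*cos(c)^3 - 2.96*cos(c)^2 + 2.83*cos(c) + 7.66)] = (-36.33*cos(c)^2 - 40.9664*cos(c) + 19.5836)*sin(c)/(1.75*cos(c)^3 + 2.96*cos(c)^2 - 2.83*cos(c) - 7.66)^2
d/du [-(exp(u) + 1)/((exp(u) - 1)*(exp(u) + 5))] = (exp(2*u) + 2*exp(u) + 9)*exp(u)/(exp(4*u) + 8*exp(3*u) + 6*exp(2*u) - 40*exp(u) + 25)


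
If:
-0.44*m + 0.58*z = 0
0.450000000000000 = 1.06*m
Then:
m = 0.42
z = 0.32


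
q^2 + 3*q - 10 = (q - 2)*(q + 5)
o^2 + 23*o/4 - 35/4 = (o - 5/4)*(o + 7)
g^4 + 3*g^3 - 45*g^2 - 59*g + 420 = (g - 5)*(g - 3)*(g + 4)*(g + 7)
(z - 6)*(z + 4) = z^2 - 2*z - 24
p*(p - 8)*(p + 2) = p^3 - 6*p^2 - 16*p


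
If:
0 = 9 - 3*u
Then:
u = 3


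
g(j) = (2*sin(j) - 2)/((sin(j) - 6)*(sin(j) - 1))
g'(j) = 2*cos(j)/((sin(j) - 6)*(sin(j) - 1)) - (2*sin(j) - 2)*cos(j)/((sin(j) - 6)*(sin(j) - 1)^2) - (2*sin(j) - 2)*cos(j)/((sin(j) - 6)^2*(sin(j) - 1))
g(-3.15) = -0.33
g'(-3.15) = 0.06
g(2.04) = -0.39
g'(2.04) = 0.03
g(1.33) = -0.40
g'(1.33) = -0.02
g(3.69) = -0.31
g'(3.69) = 0.04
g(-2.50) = -0.30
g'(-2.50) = 0.04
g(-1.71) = -0.29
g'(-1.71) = 0.01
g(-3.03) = -0.33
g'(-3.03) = 0.05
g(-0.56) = -0.31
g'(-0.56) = -0.04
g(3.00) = -0.34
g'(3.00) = 0.06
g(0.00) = -0.33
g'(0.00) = -0.06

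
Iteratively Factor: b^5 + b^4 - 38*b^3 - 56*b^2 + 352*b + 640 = (b - 4)*(b^4 + 5*b^3 - 18*b^2 - 128*b - 160) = (b - 5)*(b - 4)*(b^3 + 10*b^2 + 32*b + 32) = (b - 5)*(b - 4)*(b + 4)*(b^2 + 6*b + 8) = (b - 5)*(b - 4)*(b + 2)*(b + 4)*(b + 4)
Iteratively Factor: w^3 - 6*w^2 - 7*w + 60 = (w + 3)*(w^2 - 9*w + 20) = (w - 5)*(w + 3)*(w - 4)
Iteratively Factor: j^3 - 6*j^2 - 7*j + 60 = (j - 5)*(j^2 - j - 12) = (j - 5)*(j - 4)*(j + 3)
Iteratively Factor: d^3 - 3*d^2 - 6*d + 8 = (d + 2)*(d^2 - 5*d + 4) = (d - 4)*(d + 2)*(d - 1)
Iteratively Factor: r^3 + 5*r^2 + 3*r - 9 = (r + 3)*(r^2 + 2*r - 3) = (r + 3)^2*(r - 1)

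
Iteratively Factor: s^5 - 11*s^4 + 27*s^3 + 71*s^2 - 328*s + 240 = (s - 1)*(s^4 - 10*s^3 + 17*s^2 + 88*s - 240) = (s - 1)*(s + 3)*(s^3 - 13*s^2 + 56*s - 80) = (s - 5)*(s - 1)*(s + 3)*(s^2 - 8*s + 16) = (s - 5)*(s - 4)*(s - 1)*(s + 3)*(s - 4)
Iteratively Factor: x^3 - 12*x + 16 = (x - 2)*(x^2 + 2*x - 8) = (x - 2)*(x + 4)*(x - 2)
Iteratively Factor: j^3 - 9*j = (j + 3)*(j^2 - 3*j) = (j - 3)*(j + 3)*(j)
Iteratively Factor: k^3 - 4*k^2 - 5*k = (k + 1)*(k^2 - 5*k) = k*(k + 1)*(k - 5)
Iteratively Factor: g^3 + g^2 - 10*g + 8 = (g - 2)*(g^2 + 3*g - 4) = (g - 2)*(g - 1)*(g + 4)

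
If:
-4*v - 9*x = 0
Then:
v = -9*x/4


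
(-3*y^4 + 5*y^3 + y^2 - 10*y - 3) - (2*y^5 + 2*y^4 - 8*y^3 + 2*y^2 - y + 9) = -2*y^5 - 5*y^4 + 13*y^3 - y^2 - 9*y - 12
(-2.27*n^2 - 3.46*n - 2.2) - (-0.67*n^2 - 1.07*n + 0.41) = -1.6*n^2 - 2.39*n - 2.61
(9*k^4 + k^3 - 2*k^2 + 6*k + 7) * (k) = 9*k^5 + k^4 - 2*k^3 + 6*k^2 + 7*k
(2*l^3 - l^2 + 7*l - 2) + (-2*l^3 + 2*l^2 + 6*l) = l^2 + 13*l - 2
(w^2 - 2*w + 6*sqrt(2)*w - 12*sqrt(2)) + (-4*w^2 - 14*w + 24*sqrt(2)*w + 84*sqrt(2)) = -3*w^2 - 16*w + 30*sqrt(2)*w + 72*sqrt(2)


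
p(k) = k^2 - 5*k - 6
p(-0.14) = -5.28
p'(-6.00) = -17.00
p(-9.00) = 120.00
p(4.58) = -7.92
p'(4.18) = 3.36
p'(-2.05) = -9.10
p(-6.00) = 60.00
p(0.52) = -8.33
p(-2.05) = 8.45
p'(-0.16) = -5.32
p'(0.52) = -3.96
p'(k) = 2*k - 5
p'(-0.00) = -5.00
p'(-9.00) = -23.00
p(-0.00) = -6.00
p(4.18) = -9.43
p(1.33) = -10.88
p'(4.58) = 4.16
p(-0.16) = -5.17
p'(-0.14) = -5.28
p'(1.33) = -2.34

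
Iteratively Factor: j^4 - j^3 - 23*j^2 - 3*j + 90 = (j - 5)*(j^3 + 4*j^2 - 3*j - 18) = (j - 5)*(j + 3)*(j^2 + j - 6) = (j - 5)*(j - 2)*(j + 3)*(j + 3)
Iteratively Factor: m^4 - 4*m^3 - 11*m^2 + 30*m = (m)*(m^3 - 4*m^2 - 11*m + 30) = m*(m + 3)*(m^2 - 7*m + 10) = m*(m - 2)*(m + 3)*(m - 5)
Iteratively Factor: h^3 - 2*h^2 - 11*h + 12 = (h - 1)*(h^2 - h - 12) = (h - 1)*(h + 3)*(h - 4)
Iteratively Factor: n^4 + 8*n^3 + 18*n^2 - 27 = (n + 3)*(n^3 + 5*n^2 + 3*n - 9) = (n - 1)*(n + 3)*(n^2 + 6*n + 9) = (n - 1)*(n + 3)^2*(n + 3)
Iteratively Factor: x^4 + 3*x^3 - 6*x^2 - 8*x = (x - 2)*(x^3 + 5*x^2 + 4*x) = x*(x - 2)*(x^2 + 5*x + 4) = x*(x - 2)*(x + 1)*(x + 4)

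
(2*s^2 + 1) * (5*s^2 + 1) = 10*s^4 + 7*s^2 + 1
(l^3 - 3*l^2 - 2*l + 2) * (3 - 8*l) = -8*l^4 + 27*l^3 + 7*l^2 - 22*l + 6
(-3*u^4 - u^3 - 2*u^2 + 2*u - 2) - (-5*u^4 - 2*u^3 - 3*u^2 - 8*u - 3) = 2*u^4 + u^3 + u^2 + 10*u + 1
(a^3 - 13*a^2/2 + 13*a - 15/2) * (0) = 0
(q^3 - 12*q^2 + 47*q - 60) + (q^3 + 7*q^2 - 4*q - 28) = 2*q^3 - 5*q^2 + 43*q - 88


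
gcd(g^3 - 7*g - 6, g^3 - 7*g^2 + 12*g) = g - 3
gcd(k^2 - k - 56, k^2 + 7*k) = k + 7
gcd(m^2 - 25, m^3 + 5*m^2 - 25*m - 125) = m^2 - 25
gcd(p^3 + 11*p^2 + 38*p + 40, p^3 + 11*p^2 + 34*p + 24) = p + 4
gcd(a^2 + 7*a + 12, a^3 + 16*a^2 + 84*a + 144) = a + 4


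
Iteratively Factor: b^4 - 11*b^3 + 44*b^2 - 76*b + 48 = (b - 2)*(b^3 - 9*b^2 + 26*b - 24) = (b - 2)^2*(b^2 - 7*b + 12) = (b - 3)*(b - 2)^2*(b - 4)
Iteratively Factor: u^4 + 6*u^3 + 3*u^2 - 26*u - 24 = (u + 1)*(u^3 + 5*u^2 - 2*u - 24) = (u - 2)*(u + 1)*(u^2 + 7*u + 12) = (u - 2)*(u + 1)*(u + 4)*(u + 3)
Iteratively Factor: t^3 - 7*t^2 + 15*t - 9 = (t - 1)*(t^2 - 6*t + 9) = (t - 3)*(t - 1)*(t - 3)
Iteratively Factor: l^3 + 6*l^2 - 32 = (l - 2)*(l^2 + 8*l + 16) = (l - 2)*(l + 4)*(l + 4)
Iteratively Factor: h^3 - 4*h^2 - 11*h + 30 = (h - 2)*(h^2 - 2*h - 15) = (h - 2)*(h + 3)*(h - 5)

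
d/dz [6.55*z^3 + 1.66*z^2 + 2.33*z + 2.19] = 19.65*z^2 + 3.32*z + 2.33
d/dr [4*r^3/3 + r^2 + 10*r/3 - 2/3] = 4*r^2 + 2*r + 10/3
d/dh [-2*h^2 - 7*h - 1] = -4*h - 7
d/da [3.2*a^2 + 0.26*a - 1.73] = 6.4*a + 0.26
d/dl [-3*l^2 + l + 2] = 1 - 6*l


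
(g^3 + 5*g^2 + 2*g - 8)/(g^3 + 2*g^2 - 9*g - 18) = (g^2 + 3*g - 4)/(g^2 - 9)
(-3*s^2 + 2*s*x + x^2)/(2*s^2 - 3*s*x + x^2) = (3*s + x)/(-2*s + x)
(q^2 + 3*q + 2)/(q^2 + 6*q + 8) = (q + 1)/(q + 4)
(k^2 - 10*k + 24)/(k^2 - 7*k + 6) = (k - 4)/(k - 1)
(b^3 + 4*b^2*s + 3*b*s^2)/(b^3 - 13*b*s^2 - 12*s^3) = b/(b - 4*s)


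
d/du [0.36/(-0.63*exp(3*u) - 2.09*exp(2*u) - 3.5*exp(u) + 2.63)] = (0.6804*exp(2*u) + 1.5048*exp(u) + 1.26)*exp(u)/(0.63*exp(3*u) + 2.09*exp(2*u) + 3.5*exp(u) - 2.63)^2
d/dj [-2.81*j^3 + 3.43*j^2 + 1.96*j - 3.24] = -8.43*j^2 + 6.86*j + 1.96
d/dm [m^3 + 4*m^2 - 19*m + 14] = 3*m^2 + 8*m - 19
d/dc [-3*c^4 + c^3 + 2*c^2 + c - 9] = -12*c^3 + 3*c^2 + 4*c + 1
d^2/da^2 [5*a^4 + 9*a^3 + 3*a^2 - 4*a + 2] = 60*a^2 + 54*a + 6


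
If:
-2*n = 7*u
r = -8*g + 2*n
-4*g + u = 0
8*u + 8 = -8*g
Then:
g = -1/5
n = 14/5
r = 36/5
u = -4/5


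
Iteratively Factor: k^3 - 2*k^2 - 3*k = (k - 3)*(k^2 + k) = k*(k - 3)*(k + 1)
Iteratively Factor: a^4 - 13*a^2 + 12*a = (a + 4)*(a^3 - 4*a^2 + 3*a) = (a - 1)*(a + 4)*(a^2 - 3*a) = a*(a - 1)*(a + 4)*(a - 3)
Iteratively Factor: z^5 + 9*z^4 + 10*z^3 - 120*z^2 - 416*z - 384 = (z - 4)*(z^4 + 13*z^3 + 62*z^2 + 128*z + 96) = (z - 4)*(z + 2)*(z^3 + 11*z^2 + 40*z + 48) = (z - 4)*(z + 2)*(z + 4)*(z^2 + 7*z + 12) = (z - 4)*(z + 2)*(z + 4)^2*(z + 3)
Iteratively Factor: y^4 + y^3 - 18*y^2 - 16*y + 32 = (y - 1)*(y^3 + 2*y^2 - 16*y - 32) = (y - 1)*(y + 2)*(y^2 - 16) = (y - 4)*(y - 1)*(y + 2)*(y + 4)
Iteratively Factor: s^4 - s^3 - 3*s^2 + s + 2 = (s - 1)*(s^3 - 3*s - 2) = (s - 1)*(s + 1)*(s^2 - s - 2) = (s - 1)*(s + 1)^2*(s - 2)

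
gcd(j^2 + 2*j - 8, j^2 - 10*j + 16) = j - 2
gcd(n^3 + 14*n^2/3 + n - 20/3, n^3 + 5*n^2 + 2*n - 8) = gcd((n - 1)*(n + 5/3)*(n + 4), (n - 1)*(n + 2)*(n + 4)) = n^2 + 3*n - 4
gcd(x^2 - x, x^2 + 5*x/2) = x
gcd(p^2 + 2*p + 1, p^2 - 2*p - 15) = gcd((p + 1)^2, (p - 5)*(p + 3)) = 1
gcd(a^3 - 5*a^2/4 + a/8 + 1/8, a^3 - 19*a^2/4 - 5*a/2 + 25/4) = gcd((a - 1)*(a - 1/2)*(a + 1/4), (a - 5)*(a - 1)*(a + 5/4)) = a - 1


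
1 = 1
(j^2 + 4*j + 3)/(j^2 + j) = (j + 3)/j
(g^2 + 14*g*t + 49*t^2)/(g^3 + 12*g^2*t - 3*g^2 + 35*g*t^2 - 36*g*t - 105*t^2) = (g + 7*t)/(g^2 + 5*g*t - 3*g - 15*t)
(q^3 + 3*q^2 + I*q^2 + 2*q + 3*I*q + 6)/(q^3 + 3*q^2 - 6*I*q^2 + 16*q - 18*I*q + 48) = (q - I)/(q - 8*I)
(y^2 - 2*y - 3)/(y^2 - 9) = (y + 1)/(y + 3)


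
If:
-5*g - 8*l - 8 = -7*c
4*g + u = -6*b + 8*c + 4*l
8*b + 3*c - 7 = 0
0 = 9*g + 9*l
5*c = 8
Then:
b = 11/40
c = 8/5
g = -16/15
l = 16/15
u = 1181/60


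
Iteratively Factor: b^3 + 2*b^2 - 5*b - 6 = (b + 3)*(b^2 - b - 2) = (b + 1)*(b + 3)*(b - 2)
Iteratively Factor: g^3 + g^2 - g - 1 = (g + 1)*(g^2 - 1) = (g - 1)*(g + 1)*(g + 1)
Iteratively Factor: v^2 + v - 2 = (v - 1)*(v + 2)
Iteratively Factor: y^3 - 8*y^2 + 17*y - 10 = (y - 2)*(y^2 - 6*y + 5) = (y - 5)*(y - 2)*(y - 1)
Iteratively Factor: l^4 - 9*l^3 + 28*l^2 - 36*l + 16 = (l - 2)*(l^3 - 7*l^2 + 14*l - 8) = (l - 4)*(l - 2)*(l^2 - 3*l + 2) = (l - 4)*(l - 2)*(l - 1)*(l - 2)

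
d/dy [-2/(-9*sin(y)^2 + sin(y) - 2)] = 2*(1 - 18*sin(y))*cos(y)/(9*sin(y)^2 - sin(y) + 2)^2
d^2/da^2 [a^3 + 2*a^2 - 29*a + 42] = 6*a + 4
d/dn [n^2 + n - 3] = 2*n + 1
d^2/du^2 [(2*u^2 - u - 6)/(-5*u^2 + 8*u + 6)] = 2*(-55*u^3 + 270*u^2 - 630*u + 444)/(125*u^6 - 600*u^5 + 510*u^4 + 928*u^3 - 612*u^2 - 864*u - 216)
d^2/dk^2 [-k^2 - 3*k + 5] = -2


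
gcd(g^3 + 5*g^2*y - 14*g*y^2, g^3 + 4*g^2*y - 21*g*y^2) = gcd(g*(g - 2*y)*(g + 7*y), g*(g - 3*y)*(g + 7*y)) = g^2 + 7*g*y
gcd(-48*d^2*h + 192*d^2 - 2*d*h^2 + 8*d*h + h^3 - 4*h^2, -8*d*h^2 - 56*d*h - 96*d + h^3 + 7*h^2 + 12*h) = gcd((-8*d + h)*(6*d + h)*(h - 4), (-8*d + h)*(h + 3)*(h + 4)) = 8*d - h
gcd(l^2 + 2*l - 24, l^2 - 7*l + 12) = l - 4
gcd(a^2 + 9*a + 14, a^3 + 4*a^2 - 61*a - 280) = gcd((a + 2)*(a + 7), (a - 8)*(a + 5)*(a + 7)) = a + 7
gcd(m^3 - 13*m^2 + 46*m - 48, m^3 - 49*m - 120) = m - 8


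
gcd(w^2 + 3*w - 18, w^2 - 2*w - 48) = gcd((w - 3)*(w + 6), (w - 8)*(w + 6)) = w + 6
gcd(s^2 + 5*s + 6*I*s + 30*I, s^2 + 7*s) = 1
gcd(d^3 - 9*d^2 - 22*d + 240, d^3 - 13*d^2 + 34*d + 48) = d^2 - 14*d + 48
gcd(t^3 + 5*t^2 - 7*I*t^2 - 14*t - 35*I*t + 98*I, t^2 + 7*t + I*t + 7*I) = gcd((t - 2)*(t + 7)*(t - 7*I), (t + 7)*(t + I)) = t + 7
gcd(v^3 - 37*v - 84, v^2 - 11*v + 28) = v - 7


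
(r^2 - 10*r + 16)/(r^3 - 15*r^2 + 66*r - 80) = 1/(r - 5)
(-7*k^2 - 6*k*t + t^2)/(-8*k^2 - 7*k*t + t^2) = (-7*k + t)/(-8*k + t)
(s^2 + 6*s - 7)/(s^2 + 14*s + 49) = (s - 1)/(s + 7)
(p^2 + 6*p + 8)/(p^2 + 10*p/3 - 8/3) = 3*(p + 2)/(3*p - 2)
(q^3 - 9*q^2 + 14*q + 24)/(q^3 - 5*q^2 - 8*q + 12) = (q^2 - 3*q - 4)/(q^2 + q - 2)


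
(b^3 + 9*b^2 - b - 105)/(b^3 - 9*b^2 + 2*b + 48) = (b^2 + 12*b + 35)/(b^2 - 6*b - 16)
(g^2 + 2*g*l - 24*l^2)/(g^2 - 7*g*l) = (g^2 + 2*g*l - 24*l^2)/(g*(g - 7*l))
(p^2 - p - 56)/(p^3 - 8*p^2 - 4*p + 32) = (p + 7)/(p^2 - 4)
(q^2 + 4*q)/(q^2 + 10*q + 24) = q/(q + 6)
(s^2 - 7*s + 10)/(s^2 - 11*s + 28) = (s^2 - 7*s + 10)/(s^2 - 11*s + 28)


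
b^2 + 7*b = b*(b + 7)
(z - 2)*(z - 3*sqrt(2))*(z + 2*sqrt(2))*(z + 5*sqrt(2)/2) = z^4 - 2*z^3 + 3*sqrt(2)*z^3/2 - 17*z^2 - 3*sqrt(2)*z^2 - 30*sqrt(2)*z + 34*z + 60*sqrt(2)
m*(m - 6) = m^2 - 6*m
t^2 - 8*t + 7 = (t - 7)*(t - 1)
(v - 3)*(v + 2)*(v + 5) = v^3 + 4*v^2 - 11*v - 30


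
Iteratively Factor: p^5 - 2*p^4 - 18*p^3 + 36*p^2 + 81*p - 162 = (p + 3)*(p^4 - 5*p^3 - 3*p^2 + 45*p - 54) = (p - 3)*(p + 3)*(p^3 - 2*p^2 - 9*p + 18) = (p - 3)*(p + 3)^2*(p^2 - 5*p + 6) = (p - 3)^2*(p + 3)^2*(p - 2)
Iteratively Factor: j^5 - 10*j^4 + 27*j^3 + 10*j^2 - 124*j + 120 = (j - 2)*(j^4 - 8*j^3 + 11*j^2 + 32*j - 60) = (j - 2)^2*(j^3 - 6*j^2 - j + 30) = (j - 3)*(j - 2)^2*(j^2 - 3*j - 10) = (j - 3)*(j - 2)^2*(j + 2)*(j - 5)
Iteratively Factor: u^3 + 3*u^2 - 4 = (u + 2)*(u^2 + u - 2) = (u + 2)^2*(u - 1)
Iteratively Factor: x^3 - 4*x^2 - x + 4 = (x + 1)*(x^2 - 5*x + 4) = (x - 4)*(x + 1)*(x - 1)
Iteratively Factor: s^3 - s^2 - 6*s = (s)*(s^2 - s - 6) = s*(s + 2)*(s - 3)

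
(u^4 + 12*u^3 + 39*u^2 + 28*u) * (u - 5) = u^5 + 7*u^4 - 21*u^3 - 167*u^2 - 140*u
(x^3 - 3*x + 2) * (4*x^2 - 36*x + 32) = 4*x^5 - 36*x^4 + 20*x^3 + 116*x^2 - 168*x + 64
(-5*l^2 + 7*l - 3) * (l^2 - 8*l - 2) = -5*l^4 + 47*l^3 - 49*l^2 + 10*l + 6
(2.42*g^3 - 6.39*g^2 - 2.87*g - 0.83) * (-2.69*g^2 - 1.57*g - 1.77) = -6.5098*g^5 + 13.3897*g^4 + 13.4692*g^3 + 18.0489*g^2 + 6.383*g + 1.4691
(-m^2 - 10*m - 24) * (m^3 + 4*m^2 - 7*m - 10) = -m^5 - 14*m^4 - 57*m^3 - 16*m^2 + 268*m + 240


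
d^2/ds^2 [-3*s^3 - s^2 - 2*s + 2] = -18*s - 2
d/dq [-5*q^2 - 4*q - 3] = -10*q - 4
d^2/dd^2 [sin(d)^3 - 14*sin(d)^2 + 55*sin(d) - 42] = -9*sin(d)^3 + 56*sin(d)^2 - 49*sin(d) - 28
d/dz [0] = 0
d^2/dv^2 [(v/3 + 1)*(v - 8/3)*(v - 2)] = 2*v - 10/9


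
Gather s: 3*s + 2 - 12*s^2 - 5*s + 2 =-12*s^2 - 2*s + 4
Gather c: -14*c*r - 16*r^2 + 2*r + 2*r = -14*c*r - 16*r^2 + 4*r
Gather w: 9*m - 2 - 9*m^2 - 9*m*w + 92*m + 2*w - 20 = -9*m^2 + 101*m + w*(2 - 9*m) - 22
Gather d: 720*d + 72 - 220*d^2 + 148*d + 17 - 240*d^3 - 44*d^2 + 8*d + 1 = -240*d^3 - 264*d^2 + 876*d + 90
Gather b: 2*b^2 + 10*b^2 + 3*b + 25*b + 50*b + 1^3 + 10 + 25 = 12*b^2 + 78*b + 36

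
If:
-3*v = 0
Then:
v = 0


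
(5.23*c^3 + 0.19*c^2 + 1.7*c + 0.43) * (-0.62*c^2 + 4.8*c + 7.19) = -3.2426*c^5 + 24.9862*c^4 + 37.4617*c^3 + 9.2595*c^2 + 14.287*c + 3.0917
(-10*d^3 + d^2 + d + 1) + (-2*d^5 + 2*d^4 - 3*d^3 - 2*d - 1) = -2*d^5 + 2*d^4 - 13*d^3 + d^2 - d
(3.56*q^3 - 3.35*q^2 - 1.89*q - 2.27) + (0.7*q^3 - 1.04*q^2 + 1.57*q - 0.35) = 4.26*q^3 - 4.39*q^2 - 0.32*q - 2.62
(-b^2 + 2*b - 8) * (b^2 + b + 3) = -b^4 + b^3 - 9*b^2 - 2*b - 24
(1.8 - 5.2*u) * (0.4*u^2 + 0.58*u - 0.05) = -2.08*u^3 - 2.296*u^2 + 1.304*u - 0.09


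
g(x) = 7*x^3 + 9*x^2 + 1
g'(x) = 21*x^2 + 18*x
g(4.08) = 626.24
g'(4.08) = 423.01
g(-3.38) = -166.48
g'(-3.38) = 179.07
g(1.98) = 90.62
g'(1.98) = 117.97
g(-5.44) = -859.58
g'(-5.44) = 523.55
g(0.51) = 4.27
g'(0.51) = 14.64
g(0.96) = 15.49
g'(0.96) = 36.63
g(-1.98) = -18.05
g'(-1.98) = 46.69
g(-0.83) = 3.20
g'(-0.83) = -0.47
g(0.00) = 1.00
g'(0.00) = 0.00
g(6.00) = 1837.00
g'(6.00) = 864.00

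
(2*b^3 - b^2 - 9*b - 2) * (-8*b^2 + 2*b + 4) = -16*b^5 + 12*b^4 + 78*b^3 - 6*b^2 - 40*b - 8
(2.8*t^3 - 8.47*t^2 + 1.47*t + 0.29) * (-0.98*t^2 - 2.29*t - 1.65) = -2.744*t^5 + 1.8886*t^4 + 13.3357*t^3 + 10.325*t^2 - 3.0896*t - 0.4785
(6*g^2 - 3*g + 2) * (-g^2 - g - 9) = -6*g^4 - 3*g^3 - 53*g^2 + 25*g - 18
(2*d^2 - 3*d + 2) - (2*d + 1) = 2*d^2 - 5*d + 1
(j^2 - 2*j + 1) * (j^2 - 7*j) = j^4 - 9*j^3 + 15*j^2 - 7*j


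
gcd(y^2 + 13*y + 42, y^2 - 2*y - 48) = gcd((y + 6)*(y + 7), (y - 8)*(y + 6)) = y + 6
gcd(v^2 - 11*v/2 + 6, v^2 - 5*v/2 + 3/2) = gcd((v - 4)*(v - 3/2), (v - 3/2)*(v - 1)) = v - 3/2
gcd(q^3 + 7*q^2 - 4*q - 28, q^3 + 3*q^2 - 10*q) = q - 2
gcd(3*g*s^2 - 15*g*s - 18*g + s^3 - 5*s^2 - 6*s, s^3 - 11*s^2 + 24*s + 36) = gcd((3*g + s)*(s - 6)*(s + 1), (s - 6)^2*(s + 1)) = s^2 - 5*s - 6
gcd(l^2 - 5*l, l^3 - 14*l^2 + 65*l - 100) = l - 5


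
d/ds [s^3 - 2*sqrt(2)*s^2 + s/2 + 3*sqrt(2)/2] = 3*s^2 - 4*sqrt(2)*s + 1/2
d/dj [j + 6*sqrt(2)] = 1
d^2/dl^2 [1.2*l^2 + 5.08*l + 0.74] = 2.40000000000000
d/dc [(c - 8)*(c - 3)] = 2*c - 11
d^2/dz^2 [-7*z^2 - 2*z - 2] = -14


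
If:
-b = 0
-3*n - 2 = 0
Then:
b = 0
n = -2/3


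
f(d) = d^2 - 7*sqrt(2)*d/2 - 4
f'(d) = 2*d - 7*sqrt(2)/2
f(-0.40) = -1.86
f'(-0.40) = -5.75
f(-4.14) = 33.63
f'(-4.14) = -13.23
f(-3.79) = 29.12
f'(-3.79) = -12.53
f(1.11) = -8.26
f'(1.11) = -2.73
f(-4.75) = 42.07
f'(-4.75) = -14.45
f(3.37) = -9.32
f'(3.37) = 1.79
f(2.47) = -10.12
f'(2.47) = -0.00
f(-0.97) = 1.74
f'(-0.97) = -6.89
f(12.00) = 80.60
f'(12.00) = 19.05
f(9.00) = 32.45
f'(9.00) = 13.05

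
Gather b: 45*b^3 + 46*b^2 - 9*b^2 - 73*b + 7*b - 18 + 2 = 45*b^3 + 37*b^2 - 66*b - 16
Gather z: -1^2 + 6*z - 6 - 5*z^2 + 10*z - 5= -5*z^2 + 16*z - 12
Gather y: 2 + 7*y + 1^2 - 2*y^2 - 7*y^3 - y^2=-7*y^3 - 3*y^2 + 7*y + 3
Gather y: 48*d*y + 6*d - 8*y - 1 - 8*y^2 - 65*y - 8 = 6*d - 8*y^2 + y*(48*d - 73) - 9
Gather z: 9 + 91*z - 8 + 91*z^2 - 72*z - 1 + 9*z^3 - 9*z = 9*z^3 + 91*z^2 + 10*z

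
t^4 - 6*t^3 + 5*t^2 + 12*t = t*(t - 4)*(t - 3)*(t + 1)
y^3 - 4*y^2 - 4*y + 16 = (y - 4)*(y - 2)*(y + 2)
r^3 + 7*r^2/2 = r^2*(r + 7/2)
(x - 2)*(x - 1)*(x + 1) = x^3 - 2*x^2 - x + 2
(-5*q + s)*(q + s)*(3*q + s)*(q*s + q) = -15*q^4*s - 15*q^4 - 17*q^3*s^2 - 17*q^3*s - q^2*s^3 - q^2*s^2 + q*s^4 + q*s^3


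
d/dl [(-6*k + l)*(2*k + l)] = -4*k + 2*l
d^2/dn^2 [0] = 0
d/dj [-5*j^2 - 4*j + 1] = -10*j - 4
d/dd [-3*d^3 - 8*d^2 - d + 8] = -9*d^2 - 16*d - 1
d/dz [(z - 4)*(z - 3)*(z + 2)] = 3*z^2 - 10*z - 2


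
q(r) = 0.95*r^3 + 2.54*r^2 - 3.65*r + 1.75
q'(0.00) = -3.65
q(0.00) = 1.75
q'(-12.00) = 345.79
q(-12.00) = -1230.29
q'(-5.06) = 43.62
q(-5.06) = -37.82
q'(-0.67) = -5.77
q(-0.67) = 5.05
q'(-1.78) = -3.66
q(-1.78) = 10.94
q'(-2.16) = -1.33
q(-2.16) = 11.91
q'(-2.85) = 5.02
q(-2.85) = 10.79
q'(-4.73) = 36.08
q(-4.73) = -24.69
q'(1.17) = 6.19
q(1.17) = 2.48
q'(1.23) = 6.91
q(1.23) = 2.87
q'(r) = 2.85*r^2 + 5.08*r - 3.65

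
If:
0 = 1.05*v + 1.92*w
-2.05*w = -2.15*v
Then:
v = 0.00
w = 0.00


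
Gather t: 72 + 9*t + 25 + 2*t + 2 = 11*t + 99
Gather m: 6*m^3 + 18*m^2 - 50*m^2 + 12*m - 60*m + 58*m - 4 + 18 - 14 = 6*m^3 - 32*m^2 + 10*m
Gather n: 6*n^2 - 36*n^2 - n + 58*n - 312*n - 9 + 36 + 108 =-30*n^2 - 255*n + 135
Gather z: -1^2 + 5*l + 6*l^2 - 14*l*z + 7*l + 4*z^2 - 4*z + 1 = 6*l^2 + 12*l + 4*z^2 + z*(-14*l - 4)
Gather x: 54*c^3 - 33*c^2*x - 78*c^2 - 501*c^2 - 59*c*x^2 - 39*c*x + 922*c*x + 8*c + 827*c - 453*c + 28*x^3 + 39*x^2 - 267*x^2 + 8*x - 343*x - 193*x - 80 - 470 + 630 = 54*c^3 - 579*c^2 + 382*c + 28*x^3 + x^2*(-59*c - 228) + x*(-33*c^2 + 883*c - 528) + 80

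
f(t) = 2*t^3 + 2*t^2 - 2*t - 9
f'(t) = 6*t^2 + 4*t - 2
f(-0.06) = -8.87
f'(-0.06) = -2.22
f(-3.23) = -49.07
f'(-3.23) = 47.68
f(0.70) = -8.73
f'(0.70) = 3.74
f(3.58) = 101.24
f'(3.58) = 89.22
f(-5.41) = -256.32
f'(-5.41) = 151.97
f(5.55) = 383.41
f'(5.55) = 205.02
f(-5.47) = -265.55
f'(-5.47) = 155.65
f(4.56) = 213.10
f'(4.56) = 141.00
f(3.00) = 57.00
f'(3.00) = 64.00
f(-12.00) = -3153.00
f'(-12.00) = 814.00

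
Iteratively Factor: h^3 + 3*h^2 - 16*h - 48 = (h + 3)*(h^2 - 16) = (h - 4)*(h + 3)*(h + 4)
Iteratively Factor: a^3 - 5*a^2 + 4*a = (a)*(a^2 - 5*a + 4) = a*(a - 4)*(a - 1)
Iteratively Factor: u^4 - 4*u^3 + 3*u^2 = (u)*(u^3 - 4*u^2 + 3*u) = u*(u - 1)*(u^2 - 3*u) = u^2*(u - 1)*(u - 3)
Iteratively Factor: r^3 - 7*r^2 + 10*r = (r - 2)*(r^2 - 5*r) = r*(r - 2)*(r - 5)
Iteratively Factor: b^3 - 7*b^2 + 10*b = (b)*(b^2 - 7*b + 10) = b*(b - 2)*(b - 5)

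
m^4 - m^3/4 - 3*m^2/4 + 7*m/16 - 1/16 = (m - 1/2)^2*(m - 1/4)*(m + 1)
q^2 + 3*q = q*(q + 3)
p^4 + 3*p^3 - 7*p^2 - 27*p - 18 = (p - 3)*(p + 1)*(p + 2)*(p + 3)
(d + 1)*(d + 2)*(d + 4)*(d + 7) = d^4 + 14*d^3 + 63*d^2 + 106*d + 56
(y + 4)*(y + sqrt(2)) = y^2 + sqrt(2)*y + 4*y + 4*sqrt(2)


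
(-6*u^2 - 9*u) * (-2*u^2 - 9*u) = 12*u^4 + 72*u^3 + 81*u^2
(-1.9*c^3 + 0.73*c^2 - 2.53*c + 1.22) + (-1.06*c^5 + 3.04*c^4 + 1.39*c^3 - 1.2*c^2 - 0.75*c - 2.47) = -1.06*c^5 + 3.04*c^4 - 0.51*c^3 - 0.47*c^2 - 3.28*c - 1.25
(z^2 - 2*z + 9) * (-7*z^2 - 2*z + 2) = -7*z^4 + 12*z^3 - 57*z^2 - 22*z + 18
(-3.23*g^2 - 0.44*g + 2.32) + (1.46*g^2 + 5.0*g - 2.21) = -1.77*g^2 + 4.56*g + 0.11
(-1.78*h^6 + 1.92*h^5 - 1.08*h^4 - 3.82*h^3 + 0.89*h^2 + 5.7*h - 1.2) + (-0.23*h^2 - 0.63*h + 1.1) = -1.78*h^6 + 1.92*h^5 - 1.08*h^4 - 3.82*h^3 + 0.66*h^2 + 5.07*h - 0.0999999999999999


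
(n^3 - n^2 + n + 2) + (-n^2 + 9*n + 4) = n^3 - 2*n^2 + 10*n + 6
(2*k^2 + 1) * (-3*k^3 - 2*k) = -6*k^5 - 7*k^3 - 2*k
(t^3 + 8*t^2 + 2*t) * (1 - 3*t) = -3*t^4 - 23*t^3 + 2*t^2 + 2*t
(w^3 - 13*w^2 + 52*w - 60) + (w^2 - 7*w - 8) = w^3 - 12*w^2 + 45*w - 68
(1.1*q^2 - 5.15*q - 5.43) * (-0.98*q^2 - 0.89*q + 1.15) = -1.078*q^4 + 4.068*q^3 + 11.1699*q^2 - 1.0898*q - 6.2445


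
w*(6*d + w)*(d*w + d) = 6*d^2*w^2 + 6*d^2*w + d*w^3 + d*w^2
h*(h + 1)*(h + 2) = h^3 + 3*h^2 + 2*h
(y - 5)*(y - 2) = y^2 - 7*y + 10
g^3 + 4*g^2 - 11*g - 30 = (g - 3)*(g + 2)*(g + 5)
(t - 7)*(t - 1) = t^2 - 8*t + 7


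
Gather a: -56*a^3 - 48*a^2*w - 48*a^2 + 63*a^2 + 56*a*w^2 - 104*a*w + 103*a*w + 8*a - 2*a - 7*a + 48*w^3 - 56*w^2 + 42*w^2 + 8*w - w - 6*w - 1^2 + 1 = -56*a^3 + a^2*(15 - 48*w) + a*(56*w^2 - w - 1) + 48*w^3 - 14*w^2 + w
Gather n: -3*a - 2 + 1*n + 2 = -3*a + n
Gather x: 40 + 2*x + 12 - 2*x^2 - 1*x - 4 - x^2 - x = 48 - 3*x^2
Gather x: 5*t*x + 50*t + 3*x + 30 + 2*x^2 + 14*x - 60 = 50*t + 2*x^2 + x*(5*t + 17) - 30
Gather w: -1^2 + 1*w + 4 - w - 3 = 0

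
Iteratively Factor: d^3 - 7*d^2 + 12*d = (d - 3)*(d^2 - 4*d) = (d - 4)*(d - 3)*(d)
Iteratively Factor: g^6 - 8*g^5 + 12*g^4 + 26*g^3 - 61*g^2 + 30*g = (g - 1)*(g^5 - 7*g^4 + 5*g^3 + 31*g^2 - 30*g) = g*(g - 1)*(g^4 - 7*g^3 + 5*g^2 + 31*g - 30) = g*(g - 5)*(g - 1)*(g^3 - 2*g^2 - 5*g + 6) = g*(g - 5)*(g - 3)*(g - 1)*(g^2 + g - 2) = g*(g - 5)*(g - 3)*(g - 1)^2*(g + 2)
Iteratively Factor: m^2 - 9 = (m - 3)*(m + 3)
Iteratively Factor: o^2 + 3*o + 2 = (o + 1)*(o + 2)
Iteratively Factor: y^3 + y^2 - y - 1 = (y + 1)*(y^2 - 1) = (y + 1)^2*(y - 1)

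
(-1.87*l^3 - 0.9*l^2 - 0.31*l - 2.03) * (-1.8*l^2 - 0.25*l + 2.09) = 3.366*l^5 + 2.0875*l^4 - 3.1253*l^3 + 1.8505*l^2 - 0.1404*l - 4.2427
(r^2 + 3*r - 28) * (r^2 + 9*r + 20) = r^4 + 12*r^3 + 19*r^2 - 192*r - 560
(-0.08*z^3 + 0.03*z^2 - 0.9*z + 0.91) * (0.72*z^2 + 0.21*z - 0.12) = -0.0576*z^5 + 0.0048*z^4 - 0.6321*z^3 + 0.4626*z^2 + 0.2991*z - 0.1092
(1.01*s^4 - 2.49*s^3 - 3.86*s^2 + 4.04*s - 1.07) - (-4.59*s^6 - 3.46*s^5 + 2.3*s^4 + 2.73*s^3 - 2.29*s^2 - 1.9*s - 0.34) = 4.59*s^6 + 3.46*s^5 - 1.29*s^4 - 5.22*s^3 - 1.57*s^2 + 5.94*s - 0.73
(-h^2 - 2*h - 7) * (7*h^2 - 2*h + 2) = -7*h^4 - 12*h^3 - 47*h^2 + 10*h - 14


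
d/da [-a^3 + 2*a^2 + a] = -3*a^2 + 4*a + 1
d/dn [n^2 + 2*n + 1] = 2*n + 2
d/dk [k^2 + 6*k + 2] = 2*k + 6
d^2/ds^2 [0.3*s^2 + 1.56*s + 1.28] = 0.600000000000000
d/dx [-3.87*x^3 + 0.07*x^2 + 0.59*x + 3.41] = -11.61*x^2 + 0.14*x + 0.59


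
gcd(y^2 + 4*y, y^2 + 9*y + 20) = y + 4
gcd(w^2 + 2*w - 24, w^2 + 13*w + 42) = w + 6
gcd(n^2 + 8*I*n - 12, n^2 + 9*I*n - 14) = n + 2*I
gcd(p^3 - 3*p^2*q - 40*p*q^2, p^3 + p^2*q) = p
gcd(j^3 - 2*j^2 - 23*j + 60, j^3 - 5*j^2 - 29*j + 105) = j^2 + 2*j - 15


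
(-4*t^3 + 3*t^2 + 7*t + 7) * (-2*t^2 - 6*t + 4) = 8*t^5 + 18*t^4 - 48*t^3 - 44*t^2 - 14*t + 28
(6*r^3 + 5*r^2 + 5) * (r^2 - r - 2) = 6*r^5 - r^4 - 17*r^3 - 5*r^2 - 5*r - 10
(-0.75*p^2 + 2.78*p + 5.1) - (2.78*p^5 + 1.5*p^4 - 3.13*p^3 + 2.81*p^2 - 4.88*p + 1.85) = -2.78*p^5 - 1.5*p^4 + 3.13*p^3 - 3.56*p^2 + 7.66*p + 3.25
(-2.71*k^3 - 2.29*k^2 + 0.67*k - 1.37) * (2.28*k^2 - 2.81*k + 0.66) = -6.1788*k^5 + 2.3939*k^4 + 6.1739*k^3 - 6.5177*k^2 + 4.2919*k - 0.9042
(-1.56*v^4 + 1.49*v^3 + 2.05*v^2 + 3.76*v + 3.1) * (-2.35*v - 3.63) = 3.666*v^5 + 2.1613*v^4 - 10.2262*v^3 - 16.2775*v^2 - 20.9338*v - 11.253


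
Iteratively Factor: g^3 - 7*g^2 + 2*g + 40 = (g - 5)*(g^2 - 2*g - 8) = (g - 5)*(g - 4)*(g + 2)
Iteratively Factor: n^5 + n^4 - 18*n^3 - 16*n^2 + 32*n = (n + 2)*(n^4 - n^3 - 16*n^2 + 16*n) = (n - 4)*(n + 2)*(n^3 + 3*n^2 - 4*n) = n*(n - 4)*(n + 2)*(n^2 + 3*n - 4) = n*(n - 4)*(n + 2)*(n + 4)*(n - 1)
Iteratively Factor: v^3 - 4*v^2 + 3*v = (v)*(v^2 - 4*v + 3) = v*(v - 3)*(v - 1)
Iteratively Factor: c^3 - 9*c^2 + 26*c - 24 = (c - 2)*(c^2 - 7*c + 12) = (c - 4)*(c - 2)*(c - 3)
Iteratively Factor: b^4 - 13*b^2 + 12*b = (b - 1)*(b^3 + b^2 - 12*b) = b*(b - 1)*(b^2 + b - 12) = b*(b - 3)*(b - 1)*(b + 4)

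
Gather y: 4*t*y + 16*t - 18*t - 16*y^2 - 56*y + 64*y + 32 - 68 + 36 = -2*t - 16*y^2 + y*(4*t + 8)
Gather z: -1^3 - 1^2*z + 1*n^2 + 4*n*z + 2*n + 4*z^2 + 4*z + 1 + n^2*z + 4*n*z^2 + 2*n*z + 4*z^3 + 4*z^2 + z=n^2 + 2*n + 4*z^3 + z^2*(4*n + 8) + z*(n^2 + 6*n + 4)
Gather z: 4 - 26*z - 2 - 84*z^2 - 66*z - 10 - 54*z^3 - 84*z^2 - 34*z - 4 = -54*z^3 - 168*z^2 - 126*z - 12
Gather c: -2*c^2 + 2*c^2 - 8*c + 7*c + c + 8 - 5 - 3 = 0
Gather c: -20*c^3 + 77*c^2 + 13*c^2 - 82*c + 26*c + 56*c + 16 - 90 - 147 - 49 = -20*c^3 + 90*c^2 - 270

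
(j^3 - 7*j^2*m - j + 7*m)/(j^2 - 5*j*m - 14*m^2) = (j^2 - 1)/(j + 2*m)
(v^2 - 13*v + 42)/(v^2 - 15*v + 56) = (v - 6)/(v - 8)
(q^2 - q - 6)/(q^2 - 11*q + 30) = (q^2 - q - 6)/(q^2 - 11*q + 30)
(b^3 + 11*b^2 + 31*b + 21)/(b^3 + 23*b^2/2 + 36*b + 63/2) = 2*(b + 1)/(2*b + 3)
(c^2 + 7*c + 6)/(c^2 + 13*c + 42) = (c + 1)/(c + 7)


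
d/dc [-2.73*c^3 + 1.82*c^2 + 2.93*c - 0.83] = -8.19*c^2 + 3.64*c + 2.93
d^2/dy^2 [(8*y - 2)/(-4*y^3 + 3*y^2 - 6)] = 12*(-12*y^2*(2*y - 1)^2*(4*y - 1) + (16*y^2 - 8*y + (4*y - 1)^2)*(4*y^3 - 3*y^2 + 6))/(4*y^3 - 3*y^2 + 6)^3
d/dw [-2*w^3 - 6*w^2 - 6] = 6*w*(-w - 2)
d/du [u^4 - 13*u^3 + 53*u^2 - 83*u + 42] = 4*u^3 - 39*u^2 + 106*u - 83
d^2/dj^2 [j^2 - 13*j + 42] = 2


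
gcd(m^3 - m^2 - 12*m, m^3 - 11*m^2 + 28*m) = m^2 - 4*m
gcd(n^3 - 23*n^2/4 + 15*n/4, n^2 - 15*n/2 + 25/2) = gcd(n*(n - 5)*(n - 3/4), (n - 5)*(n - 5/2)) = n - 5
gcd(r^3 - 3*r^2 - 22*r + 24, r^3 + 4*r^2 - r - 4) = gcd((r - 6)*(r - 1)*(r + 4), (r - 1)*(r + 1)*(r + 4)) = r^2 + 3*r - 4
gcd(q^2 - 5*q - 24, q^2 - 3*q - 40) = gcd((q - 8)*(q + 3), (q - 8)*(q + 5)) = q - 8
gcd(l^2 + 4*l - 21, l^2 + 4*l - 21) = l^2 + 4*l - 21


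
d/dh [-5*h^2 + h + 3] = 1 - 10*h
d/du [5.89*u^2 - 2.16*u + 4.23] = 11.78*u - 2.16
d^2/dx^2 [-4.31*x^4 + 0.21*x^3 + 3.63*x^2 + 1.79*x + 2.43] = -51.72*x^2 + 1.26*x + 7.26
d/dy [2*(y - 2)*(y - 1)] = 4*y - 6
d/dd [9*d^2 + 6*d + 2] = 18*d + 6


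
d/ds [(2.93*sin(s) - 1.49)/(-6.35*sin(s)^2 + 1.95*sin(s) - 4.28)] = (18.6055*sin(s)^2 - 18.923*sin(s) - 9.6349)*cos(s)/(40.3225*sin(s)^4 - 24.765*sin(s)^3 + 58.1585*sin(s)^2 - 16.692*sin(s) + 18.3184)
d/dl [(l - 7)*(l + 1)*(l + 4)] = 3*l^2 - 4*l - 31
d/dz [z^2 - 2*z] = 2*z - 2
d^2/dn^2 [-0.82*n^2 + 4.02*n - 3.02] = -1.64000000000000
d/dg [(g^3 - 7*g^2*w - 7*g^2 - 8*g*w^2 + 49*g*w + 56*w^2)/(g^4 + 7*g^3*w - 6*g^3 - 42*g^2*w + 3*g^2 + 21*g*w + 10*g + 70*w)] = ((3*g^2 - 14*g*w - 14*g - 8*w^2 + 49*w)*(g^4 + 7*g^3*w - 6*g^3 - 42*g^2*w + 3*g^2 + 21*g*w + 10*g + 70*w) - (g^3 - 7*g^2*w - 7*g^2 - 8*g*w^2 + 49*g*w + 56*w^2)*(4*g^3 + 21*g^2*w - 18*g^2 - 84*g*w + 6*g + 21*w + 10))/(g^4 + 7*g^3*w - 6*g^3 - 42*g^2*w + 3*g^2 + 21*g*w + 10*g + 70*w)^2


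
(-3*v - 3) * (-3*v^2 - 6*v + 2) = 9*v^3 + 27*v^2 + 12*v - 6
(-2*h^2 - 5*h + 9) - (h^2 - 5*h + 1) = 8 - 3*h^2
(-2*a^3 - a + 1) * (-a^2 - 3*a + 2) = 2*a^5 + 6*a^4 - 3*a^3 + 2*a^2 - 5*a + 2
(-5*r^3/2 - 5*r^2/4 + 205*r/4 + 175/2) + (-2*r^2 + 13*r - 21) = -5*r^3/2 - 13*r^2/4 + 257*r/4 + 133/2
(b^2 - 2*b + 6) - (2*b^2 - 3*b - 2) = -b^2 + b + 8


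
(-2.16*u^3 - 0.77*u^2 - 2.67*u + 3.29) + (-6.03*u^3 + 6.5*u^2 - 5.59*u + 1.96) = -8.19*u^3 + 5.73*u^2 - 8.26*u + 5.25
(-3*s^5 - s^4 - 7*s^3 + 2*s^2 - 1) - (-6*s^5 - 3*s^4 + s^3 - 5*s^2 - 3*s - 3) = 3*s^5 + 2*s^4 - 8*s^3 + 7*s^2 + 3*s + 2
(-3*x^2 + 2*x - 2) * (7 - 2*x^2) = 6*x^4 - 4*x^3 - 17*x^2 + 14*x - 14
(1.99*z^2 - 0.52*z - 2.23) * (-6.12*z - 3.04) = -12.1788*z^3 - 2.8672*z^2 + 15.2284*z + 6.7792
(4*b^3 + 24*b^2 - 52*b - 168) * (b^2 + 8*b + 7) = 4*b^5 + 56*b^4 + 168*b^3 - 416*b^2 - 1708*b - 1176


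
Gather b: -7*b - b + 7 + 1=8 - 8*b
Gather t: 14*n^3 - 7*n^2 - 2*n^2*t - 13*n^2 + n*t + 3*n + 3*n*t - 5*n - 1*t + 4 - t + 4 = 14*n^3 - 20*n^2 - 2*n + t*(-2*n^2 + 4*n - 2) + 8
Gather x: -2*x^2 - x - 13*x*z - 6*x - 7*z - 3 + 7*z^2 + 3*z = -2*x^2 + x*(-13*z - 7) + 7*z^2 - 4*z - 3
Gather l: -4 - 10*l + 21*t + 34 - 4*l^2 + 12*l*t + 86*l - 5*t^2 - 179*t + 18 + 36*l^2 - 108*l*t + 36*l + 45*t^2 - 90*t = 32*l^2 + l*(112 - 96*t) + 40*t^2 - 248*t + 48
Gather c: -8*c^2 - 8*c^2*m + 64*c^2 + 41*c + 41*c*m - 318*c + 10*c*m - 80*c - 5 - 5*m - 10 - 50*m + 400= c^2*(56 - 8*m) + c*(51*m - 357) - 55*m + 385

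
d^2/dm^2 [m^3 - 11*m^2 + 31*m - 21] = 6*m - 22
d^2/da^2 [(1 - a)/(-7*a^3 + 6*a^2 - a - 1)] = 2*((a - 1)*(21*a^2 - 12*a + 1)^2 + (-21*a^2 + 12*a - 3*(a - 1)*(7*a - 2) - 1)*(7*a^3 - 6*a^2 + a + 1))/(7*a^3 - 6*a^2 + a + 1)^3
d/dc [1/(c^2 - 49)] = -2*c/(c^2 - 49)^2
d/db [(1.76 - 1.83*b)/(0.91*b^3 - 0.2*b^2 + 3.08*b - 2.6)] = (3.3306*b^3 - 5.1708*b^2 + 0.704*b - 0.6628)/(0.8281*b^6 - 0.364*b^5 + 5.6456*b^4 - 5.964*b^3 + 10.5264*b^2 - 16.016*b + 6.76)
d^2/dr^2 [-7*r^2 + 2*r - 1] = -14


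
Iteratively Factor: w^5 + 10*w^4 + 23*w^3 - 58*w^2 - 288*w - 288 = (w - 3)*(w^4 + 13*w^3 + 62*w^2 + 128*w + 96) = (w - 3)*(w + 4)*(w^3 + 9*w^2 + 26*w + 24) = (w - 3)*(w + 4)^2*(w^2 + 5*w + 6) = (w - 3)*(w + 3)*(w + 4)^2*(w + 2)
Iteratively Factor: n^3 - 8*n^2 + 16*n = (n - 4)*(n^2 - 4*n) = n*(n - 4)*(n - 4)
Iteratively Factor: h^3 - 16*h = (h - 4)*(h^2 + 4*h) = h*(h - 4)*(h + 4)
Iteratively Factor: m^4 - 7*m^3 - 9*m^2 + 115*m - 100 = (m - 1)*(m^3 - 6*m^2 - 15*m + 100) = (m - 1)*(m + 4)*(m^2 - 10*m + 25) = (m - 5)*(m - 1)*(m + 4)*(m - 5)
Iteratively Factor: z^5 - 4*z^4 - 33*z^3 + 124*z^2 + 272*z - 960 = (z + 4)*(z^4 - 8*z^3 - z^2 + 128*z - 240) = (z + 4)^2*(z^3 - 12*z^2 + 47*z - 60) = (z - 4)*(z + 4)^2*(z^2 - 8*z + 15) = (z - 5)*(z - 4)*(z + 4)^2*(z - 3)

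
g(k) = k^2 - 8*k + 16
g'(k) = 2*k - 8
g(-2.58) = 43.30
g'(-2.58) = -13.16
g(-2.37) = 40.58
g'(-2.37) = -12.74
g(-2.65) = 44.22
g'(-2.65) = -13.30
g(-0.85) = 23.52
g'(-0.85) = -9.70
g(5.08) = 1.17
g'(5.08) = 2.16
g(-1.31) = 28.20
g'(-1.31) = -10.62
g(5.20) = 1.44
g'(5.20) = 2.40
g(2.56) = 2.07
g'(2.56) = -2.88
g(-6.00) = 100.00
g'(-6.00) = -20.00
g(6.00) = 4.00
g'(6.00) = 4.00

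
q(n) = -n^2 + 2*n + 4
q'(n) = 2 - 2*n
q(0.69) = 4.90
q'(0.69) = 0.62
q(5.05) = -11.40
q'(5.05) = -8.10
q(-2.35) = -6.22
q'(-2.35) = 6.70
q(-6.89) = -57.25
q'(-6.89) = 15.78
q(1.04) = 5.00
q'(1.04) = -0.08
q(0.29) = 4.50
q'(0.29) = 1.42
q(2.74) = 1.97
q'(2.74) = -3.48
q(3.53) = -1.40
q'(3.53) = -5.06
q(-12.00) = -164.00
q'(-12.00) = 26.00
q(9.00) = -59.00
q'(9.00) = -16.00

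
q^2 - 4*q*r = q*(q - 4*r)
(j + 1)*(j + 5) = j^2 + 6*j + 5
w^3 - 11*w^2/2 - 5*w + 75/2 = (w - 5)*(w - 3)*(w + 5/2)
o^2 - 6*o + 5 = (o - 5)*(o - 1)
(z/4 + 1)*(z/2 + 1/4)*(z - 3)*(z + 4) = z^4/8 + 11*z^3/16 - 11*z^2/16 - 13*z/2 - 3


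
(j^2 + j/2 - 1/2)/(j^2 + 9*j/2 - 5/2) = (j + 1)/(j + 5)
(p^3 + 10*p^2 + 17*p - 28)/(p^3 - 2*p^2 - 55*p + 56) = (p + 4)/(p - 8)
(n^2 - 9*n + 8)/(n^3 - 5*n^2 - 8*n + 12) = (n - 8)/(n^2 - 4*n - 12)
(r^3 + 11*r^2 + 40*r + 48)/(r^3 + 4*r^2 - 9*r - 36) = (r + 4)/(r - 3)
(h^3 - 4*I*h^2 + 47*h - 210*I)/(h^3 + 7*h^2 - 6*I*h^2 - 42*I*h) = (h^2 + 2*I*h + 35)/(h*(h + 7))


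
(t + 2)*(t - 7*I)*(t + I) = t^3 + 2*t^2 - 6*I*t^2 + 7*t - 12*I*t + 14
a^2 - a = a*(a - 1)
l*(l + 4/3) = l^2 + 4*l/3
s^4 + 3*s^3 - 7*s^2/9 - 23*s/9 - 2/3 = (s - 1)*(s + 1/3)*(s + 2/3)*(s + 3)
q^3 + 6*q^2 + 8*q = q*(q + 2)*(q + 4)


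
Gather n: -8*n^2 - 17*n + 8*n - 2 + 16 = -8*n^2 - 9*n + 14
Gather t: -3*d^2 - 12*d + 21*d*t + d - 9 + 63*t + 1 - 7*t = -3*d^2 - 11*d + t*(21*d + 56) - 8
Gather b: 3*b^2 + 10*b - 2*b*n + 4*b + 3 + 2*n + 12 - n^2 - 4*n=3*b^2 + b*(14 - 2*n) - n^2 - 2*n + 15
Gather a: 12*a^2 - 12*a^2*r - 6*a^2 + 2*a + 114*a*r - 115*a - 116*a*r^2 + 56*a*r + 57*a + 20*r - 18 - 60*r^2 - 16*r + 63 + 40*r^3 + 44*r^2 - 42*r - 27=a^2*(6 - 12*r) + a*(-116*r^2 + 170*r - 56) + 40*r^3 - 16*r^2 - 38*r + 18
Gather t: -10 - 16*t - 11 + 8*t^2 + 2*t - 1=8*t^2 - 14*t - 22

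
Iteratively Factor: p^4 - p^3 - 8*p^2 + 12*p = (p - 2)*(p^3 + p^2 - 6*p) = p*(p - 2)*(p^2 + p - 6) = p*(p - 2)^2*(p + 3)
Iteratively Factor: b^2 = (b)*(b)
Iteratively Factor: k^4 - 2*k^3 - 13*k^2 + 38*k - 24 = (k - 2)*(k^3 - 13*k + 12) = (k - 3)*(k - 2)*(k^2 + 3*k - 4) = (k - 3)*(k - 2)*(k + 4)*(k - 1)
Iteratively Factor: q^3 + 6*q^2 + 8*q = (q + 4)*(q^2 + 2*q) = (q + 2)*(q + 4)*(q)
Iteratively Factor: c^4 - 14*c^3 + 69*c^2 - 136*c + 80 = (c - 4)*(c^3 - 10*c^2 + 29*c - 20) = (c - 5)*(c - 4)*(c^2 - 5*c + 4) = (c - 5)*(c - 4)^2*(c - 1)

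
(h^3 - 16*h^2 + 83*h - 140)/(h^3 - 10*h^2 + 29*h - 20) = (h - 7)/(h - 1)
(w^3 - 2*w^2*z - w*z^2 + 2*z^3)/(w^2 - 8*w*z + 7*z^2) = (-w^2 + w*z + 2*z^2)/(-w + 7*z)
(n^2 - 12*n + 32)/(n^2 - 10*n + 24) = (n - 8)/(n - 6)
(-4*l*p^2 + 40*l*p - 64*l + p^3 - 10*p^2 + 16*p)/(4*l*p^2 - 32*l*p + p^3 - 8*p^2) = (-4*l*p + 8*l + p^2 - 2*p)/(p*(4*l + p))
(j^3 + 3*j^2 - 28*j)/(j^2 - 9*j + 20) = j*(j + 7)/(j - 5)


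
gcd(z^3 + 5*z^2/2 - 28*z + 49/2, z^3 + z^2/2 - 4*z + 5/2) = z - 1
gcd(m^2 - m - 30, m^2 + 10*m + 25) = m + 5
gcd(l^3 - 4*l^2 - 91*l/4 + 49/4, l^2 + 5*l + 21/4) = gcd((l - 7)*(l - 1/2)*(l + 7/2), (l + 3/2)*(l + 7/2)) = l + 7/2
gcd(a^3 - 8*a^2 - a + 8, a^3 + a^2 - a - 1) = a^2 - 1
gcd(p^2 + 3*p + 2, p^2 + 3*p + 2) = p^2 + 3*p + 2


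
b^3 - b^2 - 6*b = b*(b - 3)*(b + 2)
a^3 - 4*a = a*(a - 2)*(a + 2)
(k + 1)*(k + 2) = k^2 + 3*k + 2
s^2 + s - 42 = (s - 6)*(s + 7)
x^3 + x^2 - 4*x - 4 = (x - 2)*(x + 1)*(x + 2)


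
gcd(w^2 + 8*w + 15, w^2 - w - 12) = w + 3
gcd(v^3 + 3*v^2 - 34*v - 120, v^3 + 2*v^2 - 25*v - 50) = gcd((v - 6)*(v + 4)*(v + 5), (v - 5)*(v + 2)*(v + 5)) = v + 5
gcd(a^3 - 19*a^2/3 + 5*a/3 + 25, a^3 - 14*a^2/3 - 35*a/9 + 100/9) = a^2 - 10*a/3 - 25/3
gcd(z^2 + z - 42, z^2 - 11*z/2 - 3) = z - 6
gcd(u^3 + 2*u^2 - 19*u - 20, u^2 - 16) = u - 4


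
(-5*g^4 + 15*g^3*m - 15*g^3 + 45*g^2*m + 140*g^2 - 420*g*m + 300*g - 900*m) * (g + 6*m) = -5*g^5 - 15*g^4*m - 15*g^4 + 90*g^3*m^2 - 45*g^3*m + 140*g^3 + 270*g^2*m^2 + 420*g^2*m + 300*g^2 - 2520*g*m^2 + 900*g*m - 5400*m^2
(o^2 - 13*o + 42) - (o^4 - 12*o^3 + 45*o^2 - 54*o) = -o^4 + 12*o^3 - 44*o^2 + 41*o + 42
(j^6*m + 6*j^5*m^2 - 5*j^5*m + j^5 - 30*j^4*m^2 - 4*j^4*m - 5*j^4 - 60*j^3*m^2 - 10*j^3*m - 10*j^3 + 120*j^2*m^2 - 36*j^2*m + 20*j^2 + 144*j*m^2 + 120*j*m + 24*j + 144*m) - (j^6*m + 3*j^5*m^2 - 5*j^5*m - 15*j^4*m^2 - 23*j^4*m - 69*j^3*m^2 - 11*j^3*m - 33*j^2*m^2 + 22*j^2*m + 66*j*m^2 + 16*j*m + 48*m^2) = 3*j^5*m^2 + j^5 - 15*j^4*m^2 + 19*j^4*m - 5*j^4 + 9*j^3*m^2 + j^3*m - 10*j^3 + 153*j^2*m^2 - 58*j^2*m + 20*j^2 + 78*j*m^2 + 104*j*m + 24*j - 48*m^2 + 144*m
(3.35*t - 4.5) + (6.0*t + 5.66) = 9.35*t + 1.16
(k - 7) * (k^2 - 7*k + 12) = k^3 - 14*k^2 + 61*k - 84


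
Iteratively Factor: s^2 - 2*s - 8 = (s + 2)*(s - 4)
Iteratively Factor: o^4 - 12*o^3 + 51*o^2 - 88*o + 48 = (o - 4)*(o^3 - 8*o^2 + 19*o - 12) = (o - 4)*(o - 1)*(o^2 - 7*o + 12) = (o - 4)^2*(o - 1)*(o - 3)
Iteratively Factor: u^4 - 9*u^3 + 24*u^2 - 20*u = (u - 5)*(u^3 - 4*u^2 + 4*u) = (u - 5)*(u - 2)*(u^2 - 2*u) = u*(u - 5)*(u - 2)*(u - 2)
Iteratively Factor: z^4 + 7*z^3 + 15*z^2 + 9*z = (z + 1)*(z^3 + 6*z^2 + 9*z) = z*(z + 1)*(z^2 + 6*z + 9) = z*(z + 1)*(z + 3)*(z + 3)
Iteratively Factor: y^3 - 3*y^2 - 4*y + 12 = (y - 2)*(y^2 - y - 6) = (y - 3)*(y - 2)*(y + 2)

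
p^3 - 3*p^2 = p^2*(p - 3)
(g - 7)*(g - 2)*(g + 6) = g^3 - 3*g^2 - 40*g + 84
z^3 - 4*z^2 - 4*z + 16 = (z - 4)*(z - 2)*(z + 2)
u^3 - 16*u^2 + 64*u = u*(u - 8)^2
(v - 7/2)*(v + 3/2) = v^2 - 2*v - 21/4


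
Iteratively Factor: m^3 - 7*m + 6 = (m - 2)*(m^2 + 2*m - 3) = (m - 2)*(m + 3)*(m - 1)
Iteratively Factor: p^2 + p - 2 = (p - 1)*(p + 2)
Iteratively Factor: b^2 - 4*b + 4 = (b - 2)*(b - 2)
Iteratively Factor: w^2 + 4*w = (w + 4)*(w)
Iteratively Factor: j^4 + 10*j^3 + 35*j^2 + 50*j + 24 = (j + 1)*(j^3 + 9*j^2 + 26*j + 24) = (j + 1)*(j + 2)*(j^2 + 7*j + 12) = (j + 1)*(j + 2)*(j + 4)*(j + 3)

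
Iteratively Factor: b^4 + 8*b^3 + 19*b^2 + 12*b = (b + 3)*(b^3 + 5*b^2 + 4*b) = (b + 1)*(b + 3)*(b^2 + 4*b) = (b + 1)*(b + 3)*(b + 4)*(b)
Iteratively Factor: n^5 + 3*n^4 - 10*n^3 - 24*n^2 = (n)*(n^4 + 3*n^3 - 10*n^2 - 24*n) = n^2*(n^3 + 3*n^2 - 10*n - 24) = n^2*(n + 2)*(n^2 + n - 12) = n^2*(n - 3)*(n + 2)*(n + 4)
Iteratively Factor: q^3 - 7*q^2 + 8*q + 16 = (q - 4)*(q^2 - 3*q - 4) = (q - 4)*(q + 1)*(q - 4)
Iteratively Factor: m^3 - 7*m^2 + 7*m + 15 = (m - 5)*(m^2 - 2*m - 3) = (m - 5)*(m - 3)*(m + 1)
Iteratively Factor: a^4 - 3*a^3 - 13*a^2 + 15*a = (a + 3)*(a^3 - 6*a^2 + 5*a) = (a - 1)*(a + 3)*(a^2 - 5*a) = a*(a - 1)*(a + 3)*(a - 5)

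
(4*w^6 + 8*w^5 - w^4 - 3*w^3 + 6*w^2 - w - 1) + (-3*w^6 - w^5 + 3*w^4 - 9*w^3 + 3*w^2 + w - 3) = w^6 + 7*w^5 + 2*w^4 - 12*w^3 + 9*w^2 - 4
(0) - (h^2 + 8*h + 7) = -h^2 - 8*h - 7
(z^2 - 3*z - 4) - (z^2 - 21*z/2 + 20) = 15*z/2 - 24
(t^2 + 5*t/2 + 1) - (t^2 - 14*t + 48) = 33*t/2 - 47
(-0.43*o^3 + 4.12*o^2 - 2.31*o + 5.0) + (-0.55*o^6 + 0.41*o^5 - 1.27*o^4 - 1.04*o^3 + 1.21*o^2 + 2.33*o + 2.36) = -0.55*o^6 + 0.41*o^5 - 1.27*o^4 - 1.47*o^3 + 5.33*o^2 + 0.02*o + 7.36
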